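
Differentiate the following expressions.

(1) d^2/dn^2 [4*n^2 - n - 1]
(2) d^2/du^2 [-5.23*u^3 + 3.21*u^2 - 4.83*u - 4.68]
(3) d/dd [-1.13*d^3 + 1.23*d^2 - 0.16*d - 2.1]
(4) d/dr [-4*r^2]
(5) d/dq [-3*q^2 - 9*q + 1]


(1) = 8
(2) = 6.42 - 31.38*u
(3) = -3.39*d^2 + 2.46*d - 0.16
(4) = -8*r
(5) = -6*q - 9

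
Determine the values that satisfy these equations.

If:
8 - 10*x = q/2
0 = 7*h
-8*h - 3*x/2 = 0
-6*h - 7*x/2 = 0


Then:
h = 0
q = 16
x = 0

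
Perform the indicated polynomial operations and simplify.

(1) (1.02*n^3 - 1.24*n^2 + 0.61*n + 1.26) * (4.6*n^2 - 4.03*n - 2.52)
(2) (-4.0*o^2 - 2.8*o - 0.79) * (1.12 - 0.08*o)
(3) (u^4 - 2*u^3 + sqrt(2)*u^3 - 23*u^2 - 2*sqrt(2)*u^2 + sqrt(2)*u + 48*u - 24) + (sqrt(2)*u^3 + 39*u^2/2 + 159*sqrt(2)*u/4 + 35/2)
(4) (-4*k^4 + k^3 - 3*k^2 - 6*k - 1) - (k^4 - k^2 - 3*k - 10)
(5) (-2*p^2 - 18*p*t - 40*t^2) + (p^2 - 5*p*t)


(1) = 4.692*n^5 - 9.8146*n^4 + 5.2328*n^3 + 6.4625*n^2 - 6.615*n - 3.1752
(2) = 0.32*o^3 - 4.256*o^2 - 3.0728*o - 0.8848
(3) = u^4 - 2*u^3 + 2*sqrt(2)*u^3 - 7*u^2/2 - 2*sqrt(2)*u^2 + 48*u + 163*sqrt(2)*u/4 - 13/2
(4) = -5*k^4 + k^3 - 2*k^2 - 3*k + 9
(5) = -p^2 - 23*p*t - 40*t^2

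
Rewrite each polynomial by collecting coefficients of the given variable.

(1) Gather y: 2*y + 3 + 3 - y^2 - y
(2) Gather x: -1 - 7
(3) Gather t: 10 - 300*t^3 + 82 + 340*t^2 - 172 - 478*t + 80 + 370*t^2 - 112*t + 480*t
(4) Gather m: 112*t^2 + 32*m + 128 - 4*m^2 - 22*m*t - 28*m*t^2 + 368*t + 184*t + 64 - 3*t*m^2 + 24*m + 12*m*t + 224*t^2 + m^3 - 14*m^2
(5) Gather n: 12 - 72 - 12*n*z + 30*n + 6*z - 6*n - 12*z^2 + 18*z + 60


(1) = -y^2 + y + 6
(2) = -8
(3) = -300*t^3 + 710*t^2 - 110*t
(4) = m^3 + m^2*(-3*t - 18) + m*(-28*t^2 - 10*t + 56) + 336*t^2 + 552*t + 192
(5) = n*(24 - 12*z) - 12*z^2 + 24*z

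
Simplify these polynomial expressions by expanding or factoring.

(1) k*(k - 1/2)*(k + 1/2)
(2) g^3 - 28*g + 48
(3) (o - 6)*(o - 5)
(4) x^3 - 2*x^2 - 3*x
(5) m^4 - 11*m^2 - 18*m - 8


(1) = k^3 - k/4
(2) = (g - 4)*(g - 2)*(g + 6)
(3) = o^2 - 11*o + 30
(4) = x*(x - 3)*(x + 1)
(5) = (m - 4)*(m + 1)^2*(m + 2)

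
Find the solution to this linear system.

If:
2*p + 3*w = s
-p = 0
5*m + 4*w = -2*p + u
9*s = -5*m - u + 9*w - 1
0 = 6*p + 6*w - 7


Then:
m = -8/3
p = 0
s = 7/2
u = -26/3
w = 7/6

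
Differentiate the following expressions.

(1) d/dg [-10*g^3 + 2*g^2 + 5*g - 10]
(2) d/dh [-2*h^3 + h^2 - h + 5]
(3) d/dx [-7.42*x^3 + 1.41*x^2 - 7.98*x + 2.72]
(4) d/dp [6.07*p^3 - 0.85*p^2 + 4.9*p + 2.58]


(1) = -30*g^2 + 4*g + 5
(2) = -6*h^2 + 2*h - 1
(3) = -22.26*x^2 + 2.82*x - 7.98
(4) = 18.21*p^2 - 1.7*p + 4.9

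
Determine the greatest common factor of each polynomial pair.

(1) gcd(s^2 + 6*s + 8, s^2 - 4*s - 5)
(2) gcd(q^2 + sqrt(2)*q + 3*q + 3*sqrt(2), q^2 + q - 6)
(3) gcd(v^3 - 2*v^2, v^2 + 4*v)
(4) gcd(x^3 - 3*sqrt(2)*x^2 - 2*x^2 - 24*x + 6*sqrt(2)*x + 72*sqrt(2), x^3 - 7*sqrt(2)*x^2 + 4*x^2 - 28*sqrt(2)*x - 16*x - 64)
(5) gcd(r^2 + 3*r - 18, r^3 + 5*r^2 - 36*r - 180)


(1) = 1
(2) = gcd((q + 3)*(q + sqrt(2)), (q - 2)*(q + 3)) = q + 3
(3) = v
(4) = x + 4
(5) = gcd((r - 3)*(r + 6), (r - 6)*(r + 5)*(r + 6)) = r + 6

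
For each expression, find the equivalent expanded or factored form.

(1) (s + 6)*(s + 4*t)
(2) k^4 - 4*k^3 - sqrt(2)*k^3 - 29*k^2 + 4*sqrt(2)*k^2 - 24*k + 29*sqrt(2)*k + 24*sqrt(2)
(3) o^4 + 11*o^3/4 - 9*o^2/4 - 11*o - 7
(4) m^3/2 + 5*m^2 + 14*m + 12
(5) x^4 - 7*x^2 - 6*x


(1) = s^2 + 4*s*t + 6*s + 24*t
(2) = (k - 8)*(k + 1)*(k + 3)*(k - sqrt(2))
(3) = (o - 2)*(o + 1)*(o + 7/4)*(o + 2)
(4) = (m/2 + 1)*(m + 2)*(m + 6)
(5) = x*(x - 3)*(x + 1)*(x + 2)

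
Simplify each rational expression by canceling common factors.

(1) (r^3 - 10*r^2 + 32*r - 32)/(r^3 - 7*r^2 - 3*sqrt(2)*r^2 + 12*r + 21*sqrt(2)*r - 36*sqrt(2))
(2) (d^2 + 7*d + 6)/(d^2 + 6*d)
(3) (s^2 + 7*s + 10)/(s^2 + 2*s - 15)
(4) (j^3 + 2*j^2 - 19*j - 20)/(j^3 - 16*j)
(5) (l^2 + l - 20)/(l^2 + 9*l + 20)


(1) = (r^2 - 6*r + 8)/(r^2 + r*(-3*sqrt(2) - 3) + 9*sqrt(2))
(2) = (d + 1)/d
(3) = (s + 2)/(s - 3)
(4) = (j^2 + 6*j + 5)/(j^2 + 4*j)
(5) = (l - 4)/(l + 4)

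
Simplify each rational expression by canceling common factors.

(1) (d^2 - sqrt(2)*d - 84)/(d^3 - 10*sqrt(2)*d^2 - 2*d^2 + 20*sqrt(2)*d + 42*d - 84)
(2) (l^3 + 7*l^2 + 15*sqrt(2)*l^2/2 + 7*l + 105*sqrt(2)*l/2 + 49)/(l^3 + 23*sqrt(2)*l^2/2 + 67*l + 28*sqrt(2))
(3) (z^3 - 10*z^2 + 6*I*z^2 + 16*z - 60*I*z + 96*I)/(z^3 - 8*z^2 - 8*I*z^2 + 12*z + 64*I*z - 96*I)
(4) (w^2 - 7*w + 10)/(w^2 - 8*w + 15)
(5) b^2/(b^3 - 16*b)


(1) = (d + 6*sqrt(2))/(d^2 + d*(-3*sqrt(2) - 2) + 6*sqrt(2))
(2) = (4*l + 28)/(4*l + 16*sqrt(2))
(3) = (z^2 + z*(-8 + 6*I) - 48*I)/(z^2 + z*(-6 - 8*I) + 48*I)
(4) = (w - 2)/(w - 3)
(5) = b/(b^2 - 16)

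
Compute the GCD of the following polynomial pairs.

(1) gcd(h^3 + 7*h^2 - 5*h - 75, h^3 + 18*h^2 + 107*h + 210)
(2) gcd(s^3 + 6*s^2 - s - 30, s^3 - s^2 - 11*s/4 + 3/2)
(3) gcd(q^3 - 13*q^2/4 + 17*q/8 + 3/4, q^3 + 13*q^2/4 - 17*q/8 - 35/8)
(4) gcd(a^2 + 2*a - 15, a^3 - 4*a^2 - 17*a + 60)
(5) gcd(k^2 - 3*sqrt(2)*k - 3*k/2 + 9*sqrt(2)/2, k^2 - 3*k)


(1) = h + 5
(2) = s - 2
(3) = gcd((q - 2)*(q - 3/2)*(q + 1/4), (q - 5/4)*(q + 1)*(q + 7/2)) = 1
(4) = a - 3
(5) = 1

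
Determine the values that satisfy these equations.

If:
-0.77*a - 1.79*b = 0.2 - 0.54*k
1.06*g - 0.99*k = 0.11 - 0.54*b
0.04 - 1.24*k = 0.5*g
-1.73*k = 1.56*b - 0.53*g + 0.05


Then:
a = -0.28
b = 0.01
g = 0.09
k = -0.01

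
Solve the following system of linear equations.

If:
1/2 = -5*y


Then:
y = -1/10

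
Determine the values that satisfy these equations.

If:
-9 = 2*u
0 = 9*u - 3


Then:
No Solution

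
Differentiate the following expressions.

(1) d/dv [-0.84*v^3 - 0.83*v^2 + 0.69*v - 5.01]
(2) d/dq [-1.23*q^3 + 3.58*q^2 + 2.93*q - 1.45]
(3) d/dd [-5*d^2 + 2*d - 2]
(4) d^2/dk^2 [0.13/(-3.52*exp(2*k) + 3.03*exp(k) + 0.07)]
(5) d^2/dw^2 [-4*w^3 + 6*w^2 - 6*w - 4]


(1) = -2.52*v^2 - 1.66*v + 0.69
(2) = -3.69*q^2 + 7.16*q + 2.93
(3) = 2 - 10*d
(4) = ((1.8304*exp(k) - 0.3939)*(-3.52*exp(2*k) + 3.03*exp(k) + 0.07) + 0.13*(7.04*exp(k) - 3.03)*(14.08*exp(k) - 6.06)*exp(k))*exp(k)/(-3.52*exp(2*k) + 3.03*exp(k) + 0.07)^3
(5) = 12 - 24*w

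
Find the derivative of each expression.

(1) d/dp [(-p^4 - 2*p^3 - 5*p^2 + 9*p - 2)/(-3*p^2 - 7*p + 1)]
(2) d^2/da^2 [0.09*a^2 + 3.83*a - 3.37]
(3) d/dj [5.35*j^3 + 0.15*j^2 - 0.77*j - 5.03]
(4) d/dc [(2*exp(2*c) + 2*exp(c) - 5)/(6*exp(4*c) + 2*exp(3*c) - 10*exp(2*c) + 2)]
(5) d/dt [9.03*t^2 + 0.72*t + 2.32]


(1) = (6*p^5 + 27*p^4 + 24*p^3 + 56*p^2 - 22*p - 5)/(9*p^4 + 42*p^3 + 43*p^2 - 14*p + 1)
(2) = 0.180000000000000
(3) = 16.05*j^2 + 0.3*j - 0.77
(4) = ((2*exp(c) + 1)*(3*exp(4*c) + exp(3*c) - 5*exp(2*c) + 1) - (2*exp(2*c) + 2*exp(c) - 5)*(12*exp(2*c) + 3*exp(c) - 10)*exp(c)/2)*exp(c)/(3*exp(4*c) + exp(3*c) - 5*exp(2*c) + 1)^2
(5) = 18.06*t + 0.72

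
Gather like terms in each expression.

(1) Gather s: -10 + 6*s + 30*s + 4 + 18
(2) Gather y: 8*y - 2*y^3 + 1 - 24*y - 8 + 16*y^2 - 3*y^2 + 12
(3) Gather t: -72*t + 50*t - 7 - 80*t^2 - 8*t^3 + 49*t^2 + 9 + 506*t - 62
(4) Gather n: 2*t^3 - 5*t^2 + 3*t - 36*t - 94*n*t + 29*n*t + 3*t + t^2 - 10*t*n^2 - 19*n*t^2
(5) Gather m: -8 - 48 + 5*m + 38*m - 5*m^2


(1) = 36*s + 12
(2) = -2*y^3 + 13*y^2 - 16*y + 5
(3) = -8*t^3 - 31*t^2 + 484*t - 60
(4) = -10*n^2*t + n*(-19*t^2 - 65*t) + 2*t^3 - 4*t^2 - 30*t
(5) = -5*m^2 + 43*m - 56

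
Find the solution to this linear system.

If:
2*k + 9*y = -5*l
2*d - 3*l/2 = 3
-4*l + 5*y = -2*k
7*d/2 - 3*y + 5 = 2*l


Then:
d = 27/59
k = -2501/236
l = -82/59
y = 369/118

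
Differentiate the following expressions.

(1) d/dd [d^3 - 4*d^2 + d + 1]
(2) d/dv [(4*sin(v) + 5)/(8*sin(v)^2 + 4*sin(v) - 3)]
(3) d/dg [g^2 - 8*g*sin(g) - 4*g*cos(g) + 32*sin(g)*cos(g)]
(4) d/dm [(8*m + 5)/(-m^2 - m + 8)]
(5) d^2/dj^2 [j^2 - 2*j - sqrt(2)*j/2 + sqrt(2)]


(1) = 3*d^2 - 8*d + 1
(2) = 16*(-5*sin(v) + cos(2*v) - 3)*cos(v)/(8*sin(v)^2 + 4*sin(v) - 3)^2
(3) = 4*g*sin(g) - 8*g*cos(g) + 2*g - 8*sin(g) - 4*cos(g) + 32*cos(2*g)
(4) = (-8*m^2 - 8*m + (2*m + 1)*(8*m + 5) + 64)/(m^2 + m - 8)^2
(5) = 2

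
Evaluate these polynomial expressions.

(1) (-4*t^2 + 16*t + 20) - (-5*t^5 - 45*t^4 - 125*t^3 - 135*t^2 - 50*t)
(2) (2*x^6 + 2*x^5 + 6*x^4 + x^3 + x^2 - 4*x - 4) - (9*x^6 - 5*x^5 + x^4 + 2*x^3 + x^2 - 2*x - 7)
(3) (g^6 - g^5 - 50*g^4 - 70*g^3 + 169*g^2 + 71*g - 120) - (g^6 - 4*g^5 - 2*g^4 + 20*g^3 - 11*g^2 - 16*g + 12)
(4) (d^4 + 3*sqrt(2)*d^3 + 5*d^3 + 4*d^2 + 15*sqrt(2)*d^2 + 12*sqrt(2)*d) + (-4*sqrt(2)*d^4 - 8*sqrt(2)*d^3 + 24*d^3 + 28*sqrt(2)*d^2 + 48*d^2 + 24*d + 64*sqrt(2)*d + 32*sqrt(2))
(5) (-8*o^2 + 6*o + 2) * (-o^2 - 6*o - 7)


(1) = 5*t^5 + 45*t^4 + 125*t^3 + 131*t^2 + 66*t + 20
(2) = -7*x^6 + 7*x^5 + 5*x^4 - x^3 - 2*x + 3
(3) = 3*g^5 - 48*g^4 - 90*g^3 + 180*g^2 + 87*g - 132
(4) = -4*sqrt(2)*d^4 + d^4 - 5*sqrt(2)*d^3 + 29*d^3 + 52*d^2 + 43*sqrt(2)*d^2 + 24*d + 76*sqrt(2)*d + 32*sqrt(2)
(5) = 8*o^4 + 42*o^3 + 18*o^2 - 54*o - 14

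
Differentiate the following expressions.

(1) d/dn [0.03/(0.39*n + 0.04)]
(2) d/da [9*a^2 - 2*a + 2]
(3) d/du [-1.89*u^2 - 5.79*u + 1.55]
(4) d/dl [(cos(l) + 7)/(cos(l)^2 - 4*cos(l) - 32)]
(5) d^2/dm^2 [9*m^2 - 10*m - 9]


(1) = -0.0117/(0.39*n + 0.04)^2
(2) = 18*a - 2
(3) = -3.78*u - 5.79
(4) = (cos(l)^2 + 14*cos(l) + 4)*sin(l)/(sin(l)^2 + 4*cos(l) + 31)^2
(5) = 18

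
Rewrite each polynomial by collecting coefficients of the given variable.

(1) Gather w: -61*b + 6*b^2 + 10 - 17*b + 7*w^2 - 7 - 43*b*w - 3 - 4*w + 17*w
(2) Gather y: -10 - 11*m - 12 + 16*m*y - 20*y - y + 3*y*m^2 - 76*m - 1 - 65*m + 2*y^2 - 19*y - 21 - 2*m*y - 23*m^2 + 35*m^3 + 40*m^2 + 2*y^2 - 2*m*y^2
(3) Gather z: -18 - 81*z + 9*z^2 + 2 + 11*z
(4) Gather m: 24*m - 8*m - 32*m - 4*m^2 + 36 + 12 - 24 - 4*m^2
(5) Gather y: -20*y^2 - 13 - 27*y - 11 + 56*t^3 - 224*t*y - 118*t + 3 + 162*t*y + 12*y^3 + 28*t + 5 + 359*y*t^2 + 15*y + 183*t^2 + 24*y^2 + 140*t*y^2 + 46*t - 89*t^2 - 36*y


(1) = 6*b^2 - 78*b + 7*w^2 + w*(13 - 43*b)
(2) = 35*m^3 + 17*m^2 - 152*m + y^2*(4 - 2*m) + y*(3*m^2 + 14*m - 40) - 44
(3) = 9*z^2 - 70*z - 16
(4) = -8*m^2 - 16*m + 24
(5) = 56*t^3 + 94*t^2 - 44*t + 12*y^3 + y^2*(140*t + 4) + y*(359*t^2 - 62*t - 48) - 16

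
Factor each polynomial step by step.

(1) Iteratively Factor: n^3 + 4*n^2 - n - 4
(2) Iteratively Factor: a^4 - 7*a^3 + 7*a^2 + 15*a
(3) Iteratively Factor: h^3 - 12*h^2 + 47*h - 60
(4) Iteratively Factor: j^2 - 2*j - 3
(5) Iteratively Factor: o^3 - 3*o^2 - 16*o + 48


(1) = (n + 4)*(n^2 - 1) = (n - 1)*(n + 4)*(n + 1)
(2) = (a + 1)*(a^3 - 8*a^2 + 15*a) = a*(a + 1)*(a^2 - 8*a + 15) = a*(a - 5)*(a + 1)*(a - 3)
(3) = (h - 4)*(h^2 - 8*h + 15) = (h - 5)*(h - 4)*(h - 3)
(4) = (j + 1)*(j - 3)
(5) = (o - 3)*(o^2 - 16) = (o - 4)*(o - 3)*(o + 4)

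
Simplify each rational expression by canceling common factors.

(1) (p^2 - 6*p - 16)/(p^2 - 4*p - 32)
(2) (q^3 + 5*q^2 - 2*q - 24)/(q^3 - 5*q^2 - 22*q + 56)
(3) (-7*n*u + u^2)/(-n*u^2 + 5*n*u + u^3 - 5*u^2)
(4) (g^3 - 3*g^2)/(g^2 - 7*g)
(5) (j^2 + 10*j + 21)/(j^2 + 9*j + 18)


(1) = (p + 2)/(p + 4)
(2) = (q + 3)/(q - 7)
(3) = (-7*n + u)/(-n*u + 5*n + u^2 - 5*u)
(4) = (g^2 - 3*g)/(g - 7)
(5) = (j + 7)/(j + 6)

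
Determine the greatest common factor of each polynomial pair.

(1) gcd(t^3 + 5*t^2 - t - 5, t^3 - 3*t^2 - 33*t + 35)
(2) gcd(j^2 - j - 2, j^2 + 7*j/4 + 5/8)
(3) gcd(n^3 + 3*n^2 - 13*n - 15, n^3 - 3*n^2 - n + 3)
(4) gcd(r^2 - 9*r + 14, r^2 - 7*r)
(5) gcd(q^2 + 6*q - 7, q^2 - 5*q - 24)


(1) = t^2 + 4*t - 5
(2) = gcd((j - 2)*(j + 1), (j + 1/2)*(j + 5/4)) = 1
(3) = gcd((n - 3)*(n + 1)*(n + 5), (n - 3)*(n - 1)*(n + 1)) = n^2 - 2*n - 3
(4) = r - 7
(5) = gcd((q - 1)*(q + 7), (q - 8)*(q + 3)) = 1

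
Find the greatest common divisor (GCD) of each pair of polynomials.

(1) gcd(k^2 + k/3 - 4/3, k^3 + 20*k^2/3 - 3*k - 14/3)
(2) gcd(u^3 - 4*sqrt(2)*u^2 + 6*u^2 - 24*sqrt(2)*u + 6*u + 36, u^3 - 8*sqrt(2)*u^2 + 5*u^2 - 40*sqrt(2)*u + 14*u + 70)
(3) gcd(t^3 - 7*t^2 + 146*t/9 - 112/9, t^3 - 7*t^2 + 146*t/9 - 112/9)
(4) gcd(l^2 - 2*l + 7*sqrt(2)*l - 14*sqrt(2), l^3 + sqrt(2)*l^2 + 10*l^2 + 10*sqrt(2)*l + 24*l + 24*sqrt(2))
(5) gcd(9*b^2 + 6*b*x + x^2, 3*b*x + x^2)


(1) = gcd((k - 1)*(k + 4/3), (k - 1)*(k + 2/3)*(k + 7)) = k - 1
(2) = gcd((u + 6)*(u - 3*sqrt(2))*(u - sqrt(2)), (u + 5)*(u - 7*sqrt(2))*(u - sqrt(2))) = u - sqrt(2)
(3) = gcd((t - 8/3)*(t - 7/3)*(t - 2), (t - 8/3)*(t - 7/3)*(t - 2)) = t^3 - 7*t^2 + 146*t/9 - 112/9
(4) = gcd((l - 2)*(l + 7*sqrt(2)), (l + 4)*(l + 6)*(l + sqrt(2))) = 1
(5) = 3*b + x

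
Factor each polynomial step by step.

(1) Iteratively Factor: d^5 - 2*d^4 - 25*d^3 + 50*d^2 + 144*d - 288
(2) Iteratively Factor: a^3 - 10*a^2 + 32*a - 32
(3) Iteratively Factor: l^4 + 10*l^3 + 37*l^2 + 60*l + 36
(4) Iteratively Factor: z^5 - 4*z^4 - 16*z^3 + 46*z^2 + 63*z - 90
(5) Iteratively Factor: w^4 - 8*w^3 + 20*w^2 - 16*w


(1) = (d + 4)*(d^4 - 6*d^3 - d^2 + 54*d - 72) = (d - 2)*(d + 4)*(d^3 - 4*d^2 - 9*d + 36) = (d - 3)*(d - 2)*(d + 4)*(d^2 - d - 12) = (d - 3)*(d - 2)*(d + 3)*(d + 4)*(d - 4)
(2) = (a - 4)*(a^2 - 6*a + 8) = (a - 4)^2*(a - 2)
(3) = (l + 2)*(l^3 + 8*l^2 + 21*l + 18) = (l + 2)*(l + 3)*(l^2 + 5*l + 6) = (l + 2)*(l + 3)^2*(l + 2)
(4) = (z + 3)*(z^4 - 7*z^3 + 5*z^2 + 31*z - 30) = (z + 2)*(z + 3)*(z^3 - 9*z^2 + 23*z - 15) = (z - 3)*(z + 2)*(z + 3)*(z^2 - 6*z + 5) = (z - 3)*(z - 1)*(z + 2)*(z + 3)*(z - 5)
(5) = (w - 2)*(w^3 - 6*w^2 + 8*w) = (w - 2)^2*(w^2 - 4*w) = (w - 4)*(w - 2)^2*(w)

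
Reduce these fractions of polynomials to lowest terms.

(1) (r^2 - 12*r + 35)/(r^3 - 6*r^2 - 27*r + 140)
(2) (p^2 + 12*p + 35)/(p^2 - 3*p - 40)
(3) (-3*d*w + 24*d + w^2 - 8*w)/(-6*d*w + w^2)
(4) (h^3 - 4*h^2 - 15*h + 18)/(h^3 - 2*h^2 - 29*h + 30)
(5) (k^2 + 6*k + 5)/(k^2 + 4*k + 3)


(1) = (r - 5)/(r^2 + r - 20)
(2) = (p + 7)/(p - 8)
(3) = (-3*d*w + 24*d + w^2 - 8*w)/(-6*d*w + w^2)
(4) = (h + 3)/(h + 5)
(5) = (k + 5)/(k + 3)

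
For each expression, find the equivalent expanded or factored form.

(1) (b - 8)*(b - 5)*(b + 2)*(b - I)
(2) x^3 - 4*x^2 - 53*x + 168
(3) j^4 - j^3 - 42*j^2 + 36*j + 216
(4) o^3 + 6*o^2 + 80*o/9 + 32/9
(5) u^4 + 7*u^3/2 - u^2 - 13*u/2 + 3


(1) = b^4 - 11*b^3 - I*b^3 + 14*b^2 + 11*I*b^2 + 80*b - 14*I*b - 80*I
(2) = (x - 8)*(x - 3)*(x + 7)
(3) = (j - 6)*(j - 3)*(j + 2)*(j + 6)
(4) = (o + 2/3)*(o + 4/3)*(o + 4)
(5) = (u - 1)*(u - 1/2)*(u + 2)*(u + 3)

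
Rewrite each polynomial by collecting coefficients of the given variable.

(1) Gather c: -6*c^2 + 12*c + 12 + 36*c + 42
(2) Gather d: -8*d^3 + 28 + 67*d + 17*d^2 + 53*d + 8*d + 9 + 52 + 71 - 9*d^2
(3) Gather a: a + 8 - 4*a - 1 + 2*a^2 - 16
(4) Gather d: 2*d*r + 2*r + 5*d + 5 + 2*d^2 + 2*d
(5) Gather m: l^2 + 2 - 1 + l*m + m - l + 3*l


(1) = -6*c^2 + 48*c + 54
(2) = -8*d^3 + 8*d^2 + 128*d + 160
(3) = 2*a^2 - 3*a - 9
(4) = 2*d^2 + d*(2*r + 7) + 2*r + 5
(5) = l^2 + 2*l + m*(l + 1) + 1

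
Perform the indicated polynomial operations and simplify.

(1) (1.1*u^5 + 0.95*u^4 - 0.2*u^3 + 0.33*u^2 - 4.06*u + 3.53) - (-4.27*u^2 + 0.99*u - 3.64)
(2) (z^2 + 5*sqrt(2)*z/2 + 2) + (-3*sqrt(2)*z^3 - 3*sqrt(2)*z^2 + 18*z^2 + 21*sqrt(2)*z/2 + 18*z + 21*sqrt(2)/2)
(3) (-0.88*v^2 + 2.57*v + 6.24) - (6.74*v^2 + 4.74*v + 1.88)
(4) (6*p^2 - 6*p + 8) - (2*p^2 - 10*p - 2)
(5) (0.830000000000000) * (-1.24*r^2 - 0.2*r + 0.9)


(1) = 1.1*u^5 + 0.95*u^4 - 0.2*u^3 + 4.6*u^2 - 5.05*u + 7.17
(2) = -3*sqrt(2)*z^3 - 3*sqrt(2)*z^2 + 19*z^2 + 18*z + 13*sqrt(2)*z + 2 + 21*sqrt(2)/2
(3) = -7.62*v^2 - 2.17*v + 4.36
(4) = 4*p^2 + 4*p + 10
(5) = -1.0292*r^2 - 0.166*r + 0.747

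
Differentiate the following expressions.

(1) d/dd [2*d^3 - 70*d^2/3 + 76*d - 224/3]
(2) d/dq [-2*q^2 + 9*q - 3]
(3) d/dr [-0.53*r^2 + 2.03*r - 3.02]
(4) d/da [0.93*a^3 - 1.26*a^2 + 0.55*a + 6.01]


(1) = 6*d^2 - 140*d/3 + 76
(2) = 9 - 4*q
(3) = 2.03 - 1.06*r
(4) = 2.79*a^2 - 2.52*a + 0.55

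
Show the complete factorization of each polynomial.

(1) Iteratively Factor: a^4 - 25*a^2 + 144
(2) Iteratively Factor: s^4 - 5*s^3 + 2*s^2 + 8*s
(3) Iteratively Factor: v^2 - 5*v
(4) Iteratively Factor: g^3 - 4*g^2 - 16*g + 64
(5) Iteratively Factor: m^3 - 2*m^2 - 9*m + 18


(1) = (a + 4)*(a^3 - 4*a^2 - 9*a + 36) = (a - 3)*(a + 4)*(a^2 - a - 12) = (a - 3)*(a + 3)*(a + 4)*(a - 4)
(2) = (s)*(s^3 - 5*s^2 + 2*s + 8) = s*(s - 2)*(s^2 - 3*s - 4) = s*(s - 4)*(s - 2)*(s + 1)
(3) = (v - 5)*(v)
(4) = (g + 4)*(g^2 - 8*g + 16) = (g - 4)*(g + 4)*(g - 4)
(5) = (m + 3)*(m^2 - 5*m + 6) = (m - 2)*(m + 3)*(m - 3)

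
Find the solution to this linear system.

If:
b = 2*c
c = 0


Then:
b = 0
c = 0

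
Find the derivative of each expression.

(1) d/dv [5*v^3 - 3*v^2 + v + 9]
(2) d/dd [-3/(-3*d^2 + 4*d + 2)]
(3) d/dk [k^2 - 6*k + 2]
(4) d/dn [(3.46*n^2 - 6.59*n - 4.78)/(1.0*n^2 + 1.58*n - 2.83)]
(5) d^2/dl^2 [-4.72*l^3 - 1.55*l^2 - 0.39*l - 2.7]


(1) = 15*v^2 - 6*v + 1
(2) = 6*(2 - 3*d)/(-3*d^2 + 4*d + 2)^2
(3) = 2*k - 6
(4) = (12.0568*n^2 - 10.0236*n + 26.2021)/(1.0*n^4 + 3.16*n^3 - 3.1636*n^2 - 8.9428*n + 8.0089)
(5) = -28.32*l - 3.1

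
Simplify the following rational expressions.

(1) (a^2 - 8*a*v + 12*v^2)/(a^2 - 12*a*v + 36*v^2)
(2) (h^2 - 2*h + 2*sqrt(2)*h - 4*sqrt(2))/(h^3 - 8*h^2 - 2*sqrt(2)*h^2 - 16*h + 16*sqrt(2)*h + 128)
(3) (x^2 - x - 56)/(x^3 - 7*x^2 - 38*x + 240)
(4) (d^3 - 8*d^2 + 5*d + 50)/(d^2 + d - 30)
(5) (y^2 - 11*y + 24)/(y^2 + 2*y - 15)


(1) = (-a + 2*v)/(-a + 6*v)
(2) = (h - 2)/(h^2 + h*(-8 - 4*sqrt(2)) + 32*sqrt(2))
(3) = (x + 7)/(x^2 + x - 30)
(4) = (d^2 - 3*d - 10)/(d + 6)
(5) = (y - 8)/(y + 5)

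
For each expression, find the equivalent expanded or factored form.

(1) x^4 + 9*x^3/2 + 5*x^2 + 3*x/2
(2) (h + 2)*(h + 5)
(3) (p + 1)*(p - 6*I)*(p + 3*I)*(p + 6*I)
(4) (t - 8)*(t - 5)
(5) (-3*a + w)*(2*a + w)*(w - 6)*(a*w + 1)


(1) = x*(x + 1/2)*(x + 1)*(x + 3)
(2) = h^2 + 7*h + 10
(3) = p^4 + p^3 + 3*I*p^3 + 36*p^2 + 3*I*p^2 + 36*p + 108*I*p + 108*I
(4) = t^2 - 13*t + 40
(5) = -6*a^3*w^2 + 36*a^3*w - a^2*w^3 + 6*a^2*w^2 - 6*a^2*w + 36*a^2 + a*w^4 - 6*a*w^3 - a*w^2 + 6*a*w + w^3 - 6*w^2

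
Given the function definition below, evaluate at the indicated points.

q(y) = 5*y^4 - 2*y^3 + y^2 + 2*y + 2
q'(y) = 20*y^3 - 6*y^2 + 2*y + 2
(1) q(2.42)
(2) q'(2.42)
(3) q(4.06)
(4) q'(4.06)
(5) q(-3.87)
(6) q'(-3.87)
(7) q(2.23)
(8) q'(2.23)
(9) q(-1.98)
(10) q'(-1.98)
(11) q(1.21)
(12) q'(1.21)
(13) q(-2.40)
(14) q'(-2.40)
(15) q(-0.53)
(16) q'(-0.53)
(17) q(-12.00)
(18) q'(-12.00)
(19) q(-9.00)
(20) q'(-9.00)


(1) = 155.84
(2) = 255.15
(3) = 1251.30
(4) = 1249.69
(5) = 1246.70
(6) = -1254.81
(7) = 112.90
(8) = 198.41
(9) = 94.33
(10) = -180.73
(11) = 13.06
(12) = 31.07
(13) = 196.50
(14) = -313.84
(15) = 1.91
(16) = -3.72
(17) = 107258.00
(18) = -35446.00
(19) = 34328.00
(20) = -15082.00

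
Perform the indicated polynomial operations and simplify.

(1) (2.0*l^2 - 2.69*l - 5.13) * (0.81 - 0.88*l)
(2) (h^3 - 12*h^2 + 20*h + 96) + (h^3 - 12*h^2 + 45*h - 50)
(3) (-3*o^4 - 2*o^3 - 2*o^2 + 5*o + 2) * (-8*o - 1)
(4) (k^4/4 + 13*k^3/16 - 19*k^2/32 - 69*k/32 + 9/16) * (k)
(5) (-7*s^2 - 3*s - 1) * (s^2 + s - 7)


(1) = -1.76*l^3 + 3.9872*l^2 + 2.3355*l - 4.1553
(2) = 2*h^3 - 24*h^2 + 65*h + 46
(3) = 24*o^5 + 19*o^4 + 18*o^3 - 38*o^2 - 21*o - 2
(4) = k^5/4 + 13*k^4/16 - 19*k^3/32 - 69*k^2/32 + 9*k/16
(5) = -7*s^4 - 10*s^3 + 45*s^2 + 20*s + 7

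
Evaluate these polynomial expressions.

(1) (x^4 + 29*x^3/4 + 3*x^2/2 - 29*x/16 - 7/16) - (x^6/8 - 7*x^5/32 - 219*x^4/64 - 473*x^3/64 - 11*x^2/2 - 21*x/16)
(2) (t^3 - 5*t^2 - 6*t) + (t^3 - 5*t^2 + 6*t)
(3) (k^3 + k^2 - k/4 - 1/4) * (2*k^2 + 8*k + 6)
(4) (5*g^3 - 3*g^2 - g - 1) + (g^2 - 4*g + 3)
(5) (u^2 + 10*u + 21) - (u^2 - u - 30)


(1) = -x^6/8 + 7*x^5/32 + 283*x^4/64 + 937*x^3/64 + 7*x^2 - x/2 - 7/16
(2) = 2*t^3 - 10*t^2
(3) = 2*k^5 + 10*k^4 + 27*k^3/2 + 7*k^2/2 - 7*k/2 - 3/2
(4) = 5*g^3 - 2*g^2 - 5*g + 2
(5) = 11*u + 51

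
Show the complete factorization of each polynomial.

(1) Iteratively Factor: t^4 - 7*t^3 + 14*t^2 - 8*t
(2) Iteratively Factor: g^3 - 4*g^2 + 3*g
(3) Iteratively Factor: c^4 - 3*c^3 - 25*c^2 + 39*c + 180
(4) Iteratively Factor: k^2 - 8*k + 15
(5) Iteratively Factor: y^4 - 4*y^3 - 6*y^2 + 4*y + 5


(1) = (t - 1)*(t^3 - 6*t^2 + 8*t) = (t - 4)*(t - 1)*(t^2 - 2*t) = (t - 4)*(t - 2)*(t - 1)*(t)
(2) = (g - 1)*(g^2 - 3*g) = (g - 3)*(g - 1)*(g)
(3) = (c - 4)*(c^3 + c^2 - 21*c - 45) = (c - 4)*(c + 3)*(c^2 - 2*c - 15) = (c - 4)*(c + 3)^2*(c - 5)
(4) = (k - 5)*(k - 3)
(5) = (y - 1)*(y^3 - 3*y^2 - 9*y - 5) = (y - 5)*(y - 1)*(y^2 + 2*y + 1) = (y - 5)*(y - 1)*(y + 1)*(y + 1)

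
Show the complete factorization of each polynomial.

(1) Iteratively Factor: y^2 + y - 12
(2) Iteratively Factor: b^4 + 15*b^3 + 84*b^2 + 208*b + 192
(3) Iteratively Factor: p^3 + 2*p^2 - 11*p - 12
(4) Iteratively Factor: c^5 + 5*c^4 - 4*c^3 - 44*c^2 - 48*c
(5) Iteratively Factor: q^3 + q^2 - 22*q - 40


(1) = (y - 3)*(y + 4)
(2) = (b + 4)*(b^3 + 11*b^2 + 40*b + 48) = (b + 3)*(b + 4)*(b^2 + 8*b + 16) = (b + 3)*(b + 4)^2*(b + 4)
(3) = (p - 3)*(p^2 + 5*p + 4) = (p - 3)*(p + 4)*(p + 1)
(4) = (c + 2)*(c^4 + 3*c^3 - 10*c^2 - 24*c) = (c + 2)*(c + 4)*(c^3 - c^2 - 6*c) = (c + 2)^2*(c + 4)*(c^2 - 3*c) = (c - 3)*(c + 2)^2*(c + 4)*(c)
(5) = (q + 4)*(q^2 - 3*q - 10) = (q - 5)*(q + 4)*(q + 2)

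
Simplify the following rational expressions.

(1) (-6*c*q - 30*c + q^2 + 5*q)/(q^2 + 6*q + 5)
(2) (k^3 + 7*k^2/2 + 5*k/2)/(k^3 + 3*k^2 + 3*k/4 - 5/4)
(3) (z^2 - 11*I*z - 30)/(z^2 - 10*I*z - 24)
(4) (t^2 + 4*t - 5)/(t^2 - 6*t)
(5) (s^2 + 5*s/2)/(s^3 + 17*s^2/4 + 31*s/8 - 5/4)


(1) = (-6*c + q)/(q + 1)
(2) = 2*k/(2*k - 1)
(3) = (z - 5*I)/(z - 4*I)
(4) = (t^2 + 4*t - 5)/(t^2 - 6*t)
(5) = 4*s/(4*s^2 + 7*s - 2)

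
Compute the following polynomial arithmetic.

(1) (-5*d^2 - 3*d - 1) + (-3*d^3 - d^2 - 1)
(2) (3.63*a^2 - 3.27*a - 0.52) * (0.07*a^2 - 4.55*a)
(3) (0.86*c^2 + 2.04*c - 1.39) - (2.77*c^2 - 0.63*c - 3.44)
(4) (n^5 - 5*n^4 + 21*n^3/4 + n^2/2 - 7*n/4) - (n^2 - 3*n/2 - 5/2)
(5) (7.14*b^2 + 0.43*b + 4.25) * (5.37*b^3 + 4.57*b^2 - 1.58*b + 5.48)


(1) = -3*d^3 - 6*d^2 - 3*d - 2
(2) = 0.2541*a^4 - 16.7454*a^3 + 14.8421*a^2 + 2.366*a
(3) = -1.91*c^2 + 2.67*c + 2.05
(4) = n^5 - 5*n^4 + 21*n^3/4 - n^2/2 - n/4 + 5/2
(5) = 38.3418*b^5 + 34.9389*b^4 + 13.5064*b^3 + 57.8703*b^2 - 4.3586*b + 23.29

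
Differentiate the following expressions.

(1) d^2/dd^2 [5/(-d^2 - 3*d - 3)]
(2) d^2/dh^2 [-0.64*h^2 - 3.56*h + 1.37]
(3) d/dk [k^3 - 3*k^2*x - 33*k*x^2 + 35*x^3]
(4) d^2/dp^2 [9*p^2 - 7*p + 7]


(1) = 10*(d^2 + 3*d - (2*d + 3)^2 + 3)/(d^2 + 3*d + 3)^3
(2) = -1.28000000000000
(3) = 3*k^2 - 6*k*x - 33*x^2
(4) = 18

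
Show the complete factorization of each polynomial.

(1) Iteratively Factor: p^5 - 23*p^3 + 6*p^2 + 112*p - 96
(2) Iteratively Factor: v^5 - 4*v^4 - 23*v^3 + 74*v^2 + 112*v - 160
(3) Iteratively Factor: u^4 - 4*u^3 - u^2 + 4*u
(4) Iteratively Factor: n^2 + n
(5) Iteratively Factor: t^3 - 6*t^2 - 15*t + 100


(1) = (p - 4)*(p^4 + 4*p^3 - 7*p^2 - 22*p + 24) = (p - 4)*(p + 3)*(p^3 + p^2 - 10*p + 8) = (p - 4)*(p + 3)*(p + 4)*(p^2 - 3*p + 2) = (p - 4)*(p - 2)*(p + 3)*(p + 4)*(p - 1)
(2) = (v - 4)*(v^4 - 23*v^2 - 18*v + 40) = (v - 4)*(v - 1)*(v^3 + v^2 - 22*v - 40) = (v - 4)*(v - 1)*(v + 2)*(v^2 - v - 20) = (v - 4)*(v - 1)*(v + 2)*(v + 4)*(v - 5)
(3) = (u - 1)*(u^3 - 3*u^2 - 4*u) = (u - 1)*(u + 1)*(u^2 - 4*u) = (u - 4)*(u - 1)*(u + 1)*(u)
(4) = (n)*(n + 1)
(5) = (t - 5)*(t^2 - t - 20) = (t - 5)*(t + 4)*(t - 5)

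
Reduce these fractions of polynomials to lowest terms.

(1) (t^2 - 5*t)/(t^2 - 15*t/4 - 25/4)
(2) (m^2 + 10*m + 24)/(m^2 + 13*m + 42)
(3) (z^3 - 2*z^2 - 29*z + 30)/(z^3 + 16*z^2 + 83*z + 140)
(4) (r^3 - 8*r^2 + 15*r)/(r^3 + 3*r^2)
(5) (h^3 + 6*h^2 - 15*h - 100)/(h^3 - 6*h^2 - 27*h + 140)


(1) = 4*t/(4*t + 5)
(2) = (m + 4)/(m + 7)
(3) = (z^2 - 7*z + 6)/(z^2 + 11*z + 28)
(4) = (r^2 - 8*r + 15)/(r^2 + 3*r)
(5) = (h + 5)/(h - 7)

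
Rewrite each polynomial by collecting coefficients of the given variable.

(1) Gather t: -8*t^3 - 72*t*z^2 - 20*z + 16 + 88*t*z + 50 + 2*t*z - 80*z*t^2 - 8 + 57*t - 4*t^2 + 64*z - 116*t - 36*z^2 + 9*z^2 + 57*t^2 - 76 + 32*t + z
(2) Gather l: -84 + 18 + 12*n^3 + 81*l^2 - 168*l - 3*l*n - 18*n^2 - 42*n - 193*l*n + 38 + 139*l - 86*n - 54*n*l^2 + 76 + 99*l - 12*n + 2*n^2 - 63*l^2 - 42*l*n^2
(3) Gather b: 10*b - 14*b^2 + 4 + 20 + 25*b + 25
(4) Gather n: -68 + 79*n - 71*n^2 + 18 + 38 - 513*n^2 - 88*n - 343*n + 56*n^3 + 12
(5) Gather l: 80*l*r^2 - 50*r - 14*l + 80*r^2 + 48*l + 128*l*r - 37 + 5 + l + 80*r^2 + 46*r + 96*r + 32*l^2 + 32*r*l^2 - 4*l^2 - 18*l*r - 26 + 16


(1) = -8*t^3 + t^2*(53 - 80*z) + t*(-72*z^2 + 90*z - 27) - 27*z^2 + 45*z - 18
(2) = l^2*(18 - 54*n) + l*(-42*n^2 - 196*n + 70) + 12*n^3 - 16*n^2 - 140*n + 48
(3) = -14*b^2 + 35*b + 49
(4) = 56*n^3 - 584*n^2 - 352*n
(5) = l^2*(32*r + 28) + l*(80*r^2 + 110*r + 35) + 160*r^2 + 92*r - 42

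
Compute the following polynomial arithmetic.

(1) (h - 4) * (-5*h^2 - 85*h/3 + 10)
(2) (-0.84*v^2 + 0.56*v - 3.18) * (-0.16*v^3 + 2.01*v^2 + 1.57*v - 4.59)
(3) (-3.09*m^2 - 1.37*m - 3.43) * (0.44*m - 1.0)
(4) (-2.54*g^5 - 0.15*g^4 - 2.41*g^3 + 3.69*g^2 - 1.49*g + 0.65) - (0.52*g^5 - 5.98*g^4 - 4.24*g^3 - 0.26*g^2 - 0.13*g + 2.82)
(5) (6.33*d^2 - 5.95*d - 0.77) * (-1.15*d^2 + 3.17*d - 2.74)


(1) = -5*h^3 - 25*h^2/3 + 370*h/3 - 40
(2) = 0.1344*v^5 - 1.778*v^4 + 0.3156*v^3 - 1.657*v^2 - 7.563*v + 14.5962
(3) = -1.3596*m^3 + 2.4872*m^2 - 0.1392*m + 3.43
(4) = -3.06*g^5 + 5.83*g^4 + 1.83*g^3 + 3.95*g^2 - 1.36*g - 2.17
(5) = -7.2795*d^4 + 26.9086*d^3 - 35.3202*d^2 + 13.8621*d + 2.1098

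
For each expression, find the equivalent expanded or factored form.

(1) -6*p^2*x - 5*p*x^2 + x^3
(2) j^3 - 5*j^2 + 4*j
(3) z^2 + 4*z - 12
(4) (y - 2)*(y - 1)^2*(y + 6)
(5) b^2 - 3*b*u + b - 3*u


(1) = x*(-6*p + x)*(p + x)
(2) = j*(j - 4)*(j - 1)
(3) = (z - 2)*(z + 6)
(4) = y^4 + 2*y^3 - 19*y^2 + 28*y - 12
(5) = (b + 1)*(b - 3*u)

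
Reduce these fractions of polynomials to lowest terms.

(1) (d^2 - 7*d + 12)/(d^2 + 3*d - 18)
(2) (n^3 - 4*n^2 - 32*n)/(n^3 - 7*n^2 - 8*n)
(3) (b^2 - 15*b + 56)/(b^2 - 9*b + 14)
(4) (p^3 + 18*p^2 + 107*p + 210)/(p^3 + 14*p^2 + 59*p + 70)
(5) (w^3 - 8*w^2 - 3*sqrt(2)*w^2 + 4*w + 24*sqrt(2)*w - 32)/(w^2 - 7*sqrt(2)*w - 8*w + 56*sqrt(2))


(1) = (d - 4)/(d + 6)
(2) = (n + 4)/(n + 1)
(3) = (b - 8)/(b - 2)
(4) = (p + 6)/(p + 2)
(5) = (w^2 - 3*sqrt(2)*w + 4)/(w - 7*sqrt(2))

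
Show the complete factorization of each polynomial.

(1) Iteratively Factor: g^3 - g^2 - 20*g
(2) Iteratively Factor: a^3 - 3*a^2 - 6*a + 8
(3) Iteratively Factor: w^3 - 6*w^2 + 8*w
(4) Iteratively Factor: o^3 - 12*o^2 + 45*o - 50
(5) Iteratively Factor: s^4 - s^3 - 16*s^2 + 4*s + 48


(1) = (g - 5)*(g^2 + 4*g) = g*(g - 5)*(g + 4)
(2) = (a - 4)*(a^2 + a - 2) = (a - 4)*(a + 2)*(a - 1)
(3) = (w)*(w^2 - 6*w + 8) = w*(w - 4)*(w - 2)
(4) = (o - 5)*(o^2 - 7*o + 10) = (o - 5)^2*(o - 2)
(5) = (s + 3)*(s^3 - 4*s^2 - 4*s + 16) = (s - 4)*(s + 3)*(s^2 - 4) = (s - 4)*(s - 2)*(s + 3)*(s + 2)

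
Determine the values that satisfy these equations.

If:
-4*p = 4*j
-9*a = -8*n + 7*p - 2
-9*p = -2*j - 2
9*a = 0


Then:
a = 0
j = -2/11
n = -1/11
p = 2/11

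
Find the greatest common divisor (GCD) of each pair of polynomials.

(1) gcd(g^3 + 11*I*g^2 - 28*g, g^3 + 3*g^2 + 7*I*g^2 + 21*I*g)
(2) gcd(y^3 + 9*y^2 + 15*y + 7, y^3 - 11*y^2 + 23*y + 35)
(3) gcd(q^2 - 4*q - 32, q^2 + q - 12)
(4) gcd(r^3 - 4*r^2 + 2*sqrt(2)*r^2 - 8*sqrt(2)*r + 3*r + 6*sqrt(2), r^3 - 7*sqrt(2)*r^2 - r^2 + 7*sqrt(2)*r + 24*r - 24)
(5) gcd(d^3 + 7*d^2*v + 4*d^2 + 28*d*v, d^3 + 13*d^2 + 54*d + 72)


(1) = gcd(g*(g + 4*I)*(g + 7*I), g*(g + 3)*(g + 7*I)) = g^2 + 7*I*g
(2) = y + 1
(3) = gcd((q - 8)*(q + 4), (q - 3)*(q + 4)) = q + 4
(4) = r - 1
(5) = gcd(d*(d + 4)*(d + 7*v), (d + 3)*(d + 4)*(d + 6)) = d + 4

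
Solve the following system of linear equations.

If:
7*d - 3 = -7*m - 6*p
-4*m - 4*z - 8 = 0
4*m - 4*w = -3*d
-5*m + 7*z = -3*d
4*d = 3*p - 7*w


Then:
d = 110/123
m = -116/123
p = 137/246
w = -67/246
z = -130/123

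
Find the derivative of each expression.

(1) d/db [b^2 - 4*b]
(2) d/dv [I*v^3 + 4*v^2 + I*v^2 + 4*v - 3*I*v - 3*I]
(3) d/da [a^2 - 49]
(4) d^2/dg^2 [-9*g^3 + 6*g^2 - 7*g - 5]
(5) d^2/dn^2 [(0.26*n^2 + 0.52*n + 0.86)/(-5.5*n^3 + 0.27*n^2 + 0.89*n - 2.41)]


(1) = 2*b - 4
(2) = 3*I*v^2 + 2*v*(4 + I) + 4 - 3*I
(3) = 2*a
(4) = 12 - 54*g
(5) = (-15.73*n^6 - 94.38*n^5 - 315.183*n^4 + 63.64014*n^3 + 106.578144*n^2 + 65.125668*n - 7.732524)/(166.375*n^9 - 24.5025*n^8 - 79.56465*n^7 + 226.617717*n^6 - 8.598093*n^5 - 70.896234*n^4 + 98.603419*n^3 + 1.022322*n^2 - 15.507627*n + 13.997521)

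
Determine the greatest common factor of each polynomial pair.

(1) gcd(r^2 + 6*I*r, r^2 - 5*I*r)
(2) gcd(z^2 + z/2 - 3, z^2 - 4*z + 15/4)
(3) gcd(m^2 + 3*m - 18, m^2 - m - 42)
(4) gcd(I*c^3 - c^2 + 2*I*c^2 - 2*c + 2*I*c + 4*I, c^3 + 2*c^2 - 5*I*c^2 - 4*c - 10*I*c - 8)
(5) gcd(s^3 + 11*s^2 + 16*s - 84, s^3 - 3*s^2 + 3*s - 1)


(1) = r
(2) = gcd((z - 3/2)*(z + 2), (z - 5/2)*(z - 3/2)) = z - 3/2
(3) = gcd((m - 3)*(m + 6), (m - 7)*(m + 6)) = m + 6
(4) = c^2 + c*(2 - I) - 2*I
(5) = 1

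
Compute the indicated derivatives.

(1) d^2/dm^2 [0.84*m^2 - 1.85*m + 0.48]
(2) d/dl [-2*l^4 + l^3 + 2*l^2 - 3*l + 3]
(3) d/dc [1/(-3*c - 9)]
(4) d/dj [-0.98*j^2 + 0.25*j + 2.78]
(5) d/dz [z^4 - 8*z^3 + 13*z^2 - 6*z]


(1) = 1.68000000000000
(2) = -8*l^3 + 3*l^2 + 4*l - 3
(3) = 1/(3*(c + 3)^2)
(4) = 0.25 - 1.96*j
(5) = 4*z^3 - 24*z^2 + 26*z - 6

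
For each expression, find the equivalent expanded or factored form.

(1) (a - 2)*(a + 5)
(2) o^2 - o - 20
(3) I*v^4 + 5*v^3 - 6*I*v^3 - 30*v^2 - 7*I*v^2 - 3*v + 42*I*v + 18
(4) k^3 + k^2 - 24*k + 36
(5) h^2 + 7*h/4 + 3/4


(1) = a^2 + 3*a - 10
(2) = (o - 5)*(o + 4)
(3) = (v - 6)*(v - 3*I)*(v - I)*(I*v + 1)
(4) = (k - 3)*(k - 2)*(k + 6)
(5) = (h + 3/4)*(h + 1)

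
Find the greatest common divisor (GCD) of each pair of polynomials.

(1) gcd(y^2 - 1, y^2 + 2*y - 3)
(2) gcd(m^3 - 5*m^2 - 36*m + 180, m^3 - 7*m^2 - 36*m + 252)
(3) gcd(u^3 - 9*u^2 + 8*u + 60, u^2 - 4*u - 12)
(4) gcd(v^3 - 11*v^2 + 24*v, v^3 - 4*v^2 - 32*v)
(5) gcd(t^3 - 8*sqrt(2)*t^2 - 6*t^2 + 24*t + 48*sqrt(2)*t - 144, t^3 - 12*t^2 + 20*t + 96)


(1) = gcd((y - 1)*(y + 1), (y - 1)*(y + 3)) = y - 1
(2) = m^2 - 36
(3) = gcd((u - 6)*(u - 5)*(u + 2), (u - 6)*(u + 2)) = u^2 - 4*u - 12
(4) = gcd(v*(v - 8)*(v - 3), v*(v - 8)*(v + 4)) = v^2 - 8*v
(5) = gcd((t - 6)*(t - 6*sqrt(2))*(t - 2*sqrt(2)), (t - 8)*(t - 6)*(t + 2)) = t - 6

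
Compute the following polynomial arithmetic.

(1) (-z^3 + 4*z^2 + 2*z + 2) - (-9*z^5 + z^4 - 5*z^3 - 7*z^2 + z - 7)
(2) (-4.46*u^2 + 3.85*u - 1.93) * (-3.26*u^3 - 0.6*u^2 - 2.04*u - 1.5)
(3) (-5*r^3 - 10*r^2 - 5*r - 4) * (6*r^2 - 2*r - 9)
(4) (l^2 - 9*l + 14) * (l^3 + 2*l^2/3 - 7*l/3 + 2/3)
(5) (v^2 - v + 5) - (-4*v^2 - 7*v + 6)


(1) = 9*z^5 - z^4 + 4*z^3 + 11*z^2 + z + 9
(2) = 14.5396*u^5 - 9.875*u^4 + 13.0802*u^3 - 0.006*u^2 - 1.8378*u + 2.895
(3) = -30*r^5 - 50*r^4 + 35*r^3 + 76*r^2 + 53*r + 36
(4) = l^5 - 25*l^4/3 + 17*l^3/3 + 31*l^2 - 116*l/3 + 28/3
(5) = 5*v^2 + 6*v - 1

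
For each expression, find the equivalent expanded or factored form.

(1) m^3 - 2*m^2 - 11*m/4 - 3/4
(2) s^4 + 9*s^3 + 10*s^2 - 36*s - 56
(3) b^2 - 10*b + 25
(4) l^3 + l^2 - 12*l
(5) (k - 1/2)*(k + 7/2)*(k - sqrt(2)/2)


(1) = (m - 3)*(m + 1/2)^2
(2) = (s - 2)*(s + 2)^2*(s + 7)
(3) = (b - 5)^2
(4) = l*(l - 3)*(l + 4)
(5) = k^3 - sqrt(2)*k^2/2 + 3*k^2 - 3*sqrt(2)*k/2 - 7*k/4 + 7*sqrt(2)/8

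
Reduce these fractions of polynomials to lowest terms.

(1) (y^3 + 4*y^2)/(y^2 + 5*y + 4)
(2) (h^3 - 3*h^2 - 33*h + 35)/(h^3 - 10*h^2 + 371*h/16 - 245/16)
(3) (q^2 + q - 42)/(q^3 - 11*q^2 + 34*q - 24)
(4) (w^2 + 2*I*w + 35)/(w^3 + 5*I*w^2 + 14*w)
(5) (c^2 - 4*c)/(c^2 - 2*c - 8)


(1) = y^2/(y + 1)
(2) = (16*h^2 + 64*h - 80)/(16*h^2 - 48*h + 35)
(3) = (q + 7)/(q^2 - 5*q + 4)
(4) = (w - 5*I)/(w^2 - 2*I*w)
(5) = c/(c + 2)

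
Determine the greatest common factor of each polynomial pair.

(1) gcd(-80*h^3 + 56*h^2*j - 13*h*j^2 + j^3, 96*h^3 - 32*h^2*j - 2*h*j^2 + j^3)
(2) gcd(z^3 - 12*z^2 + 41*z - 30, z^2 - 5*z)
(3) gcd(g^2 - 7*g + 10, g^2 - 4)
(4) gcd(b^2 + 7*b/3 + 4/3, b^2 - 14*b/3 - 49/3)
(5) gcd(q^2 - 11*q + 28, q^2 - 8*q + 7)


(1) = gcd((-5*h + j)*(-4*h + j)^2, (-4*h + j)^2*(6*h + j)) = 16*h^2 - 8*h*j + j^2
(2) = z - 5
(3) = g - 2
(4) = 1
(5) = q - 7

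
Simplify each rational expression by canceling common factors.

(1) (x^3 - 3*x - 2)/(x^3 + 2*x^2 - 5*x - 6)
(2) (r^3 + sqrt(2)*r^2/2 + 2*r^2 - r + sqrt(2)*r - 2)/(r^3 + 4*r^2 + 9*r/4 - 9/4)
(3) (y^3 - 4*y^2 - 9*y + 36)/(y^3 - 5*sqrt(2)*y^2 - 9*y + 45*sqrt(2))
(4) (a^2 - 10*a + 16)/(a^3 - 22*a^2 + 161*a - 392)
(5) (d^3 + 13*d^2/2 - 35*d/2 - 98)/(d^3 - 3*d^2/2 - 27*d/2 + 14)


(1) = (x + 1)/(x + 3)
(2) = (8*r^3 + r^2*(4*sqrt(2) + 16) + r*(-8 + 8*sqrt(2)) - 16)/(8*r^3 + 32*r^2 + 18*r - 18)
(3) = (y - 4)/(y - 5*sqrt(2))
(4) = (a - 2)/(a^2 - 14*a + 49)
(5) = (d + 7)/(d - 1)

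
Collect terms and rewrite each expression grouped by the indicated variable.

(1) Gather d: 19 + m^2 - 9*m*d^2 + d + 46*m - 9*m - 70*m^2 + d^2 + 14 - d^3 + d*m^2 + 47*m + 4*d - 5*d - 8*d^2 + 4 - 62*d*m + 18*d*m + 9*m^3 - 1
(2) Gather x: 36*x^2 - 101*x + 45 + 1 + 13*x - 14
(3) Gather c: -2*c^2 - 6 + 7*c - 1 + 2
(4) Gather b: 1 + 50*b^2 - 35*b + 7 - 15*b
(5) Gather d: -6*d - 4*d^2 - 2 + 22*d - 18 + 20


(1) = -d^3 + d^2*(-9*m - 7) + d*(m^2 - 44*m) + 9*m^3 - 69*m^2 + 84*m + 36
(2) = 36*x^2 - 88*x + 32
(3) = -2*c^2 + 7*c - 5
(4) = 50*b^2 - 50*b + 8
(5) = -4*d^2 + 16*d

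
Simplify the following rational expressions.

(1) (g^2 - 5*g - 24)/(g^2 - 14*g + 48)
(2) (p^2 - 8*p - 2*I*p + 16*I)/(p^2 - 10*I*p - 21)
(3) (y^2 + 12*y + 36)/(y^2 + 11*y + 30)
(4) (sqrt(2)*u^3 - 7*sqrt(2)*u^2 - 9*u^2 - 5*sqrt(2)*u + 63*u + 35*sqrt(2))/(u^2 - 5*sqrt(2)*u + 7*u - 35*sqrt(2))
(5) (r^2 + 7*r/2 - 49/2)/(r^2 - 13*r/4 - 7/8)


(1) = (g + 3)/(g - 6)
(2) = (p^2 + p*(-8 - 2*I) + 16*I)/(p^2 - 10*I*p - 21)
(3) = (y + 6)/(y + 5)
(4) = (sqrt(2)*u^2 + u*(1 - 7*sqrt(2)) - 7)/(u + 7)
(5) = (4*r + 28)/(4*r + 1)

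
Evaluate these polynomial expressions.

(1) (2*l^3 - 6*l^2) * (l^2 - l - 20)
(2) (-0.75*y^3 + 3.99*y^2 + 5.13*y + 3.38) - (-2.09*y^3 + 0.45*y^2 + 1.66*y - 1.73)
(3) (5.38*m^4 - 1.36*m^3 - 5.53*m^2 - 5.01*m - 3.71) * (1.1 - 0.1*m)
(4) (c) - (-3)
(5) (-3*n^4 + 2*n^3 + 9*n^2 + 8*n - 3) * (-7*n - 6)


(1) = 2*l^5 - 8*l^4 - 34*l^3 + 120*l^2
(2) = 1.34*y^3 + 3.54*y^2 + 3.47*y + 5.11
(3) = -0.538*m^5 + 6.054*m^4 - 0.943*m^3 - 5.582*m^2 - 5.14*m - 4.081
(4) = c + 3
(5) = 21*n^5 + 4*n^4 - 75*n^3 - 110*n^2 - 27*n + 18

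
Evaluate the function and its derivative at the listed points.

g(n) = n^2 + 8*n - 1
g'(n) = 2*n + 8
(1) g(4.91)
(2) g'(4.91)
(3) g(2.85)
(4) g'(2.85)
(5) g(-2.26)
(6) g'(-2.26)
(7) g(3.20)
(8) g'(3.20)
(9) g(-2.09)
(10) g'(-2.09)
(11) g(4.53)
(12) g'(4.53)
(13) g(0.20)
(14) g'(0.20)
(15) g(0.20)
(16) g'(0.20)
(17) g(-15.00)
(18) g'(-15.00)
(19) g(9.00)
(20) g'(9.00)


(1) = 62.39
(2) = 17.82
(3) = 29.92
(4) = 13.70
(5) = -13.97
(6) = 3.48
(7) = 34.84
(8) = 14.40
(9) = -13.35
(10) = 3.82
(11) = 55.76
(12) = 17.06
(13) = 0.64
(14) = 8.40
(15) = 0.64
(16) = 8.40
(17) = 104.00
(18) = -22.00
(19) = 152.00
(20) = 26.00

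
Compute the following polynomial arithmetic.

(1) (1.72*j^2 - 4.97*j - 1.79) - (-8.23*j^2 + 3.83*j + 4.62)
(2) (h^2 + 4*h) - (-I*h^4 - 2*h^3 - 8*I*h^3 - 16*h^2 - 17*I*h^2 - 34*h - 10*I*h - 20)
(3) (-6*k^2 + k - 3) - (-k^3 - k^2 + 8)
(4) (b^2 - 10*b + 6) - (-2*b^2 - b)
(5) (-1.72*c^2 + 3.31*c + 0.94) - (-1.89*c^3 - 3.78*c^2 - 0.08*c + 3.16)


(1) = 9.95*j^2 - 8.8*j - 6.41
(2) = I*h^4 + 2*h^3 + 8*I*h^3 + 17*h^2 + 17*I*h^2 + 38*h + 10*I*h + 20
(3) = k^3 - 5*k^2 + k - 11
(4) = 3*b^2 - 9*b + 6
(5) = 1.89*c^3 + 2.06*c^2 + 3.39*c - 2.22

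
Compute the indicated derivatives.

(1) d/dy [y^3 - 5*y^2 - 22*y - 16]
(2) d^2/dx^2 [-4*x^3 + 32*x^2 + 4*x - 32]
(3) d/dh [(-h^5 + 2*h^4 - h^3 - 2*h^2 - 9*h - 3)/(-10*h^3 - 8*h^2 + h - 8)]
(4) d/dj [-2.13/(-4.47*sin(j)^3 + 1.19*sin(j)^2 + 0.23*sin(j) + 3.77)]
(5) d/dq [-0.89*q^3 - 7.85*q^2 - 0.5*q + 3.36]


(1) = 3*y^2 - 10*y - 22
(2) = 64 - 24*x
(3) = (20*h^7 + 4*h^6 - 36*h^5 + 34*h^4 - 246*h^3 - 140*h^2 - 16*h + 75)/(100*h^6 + 160*h^5 + 44*h^4 + 144*h^3 + 129*h^2 - 16*h + 64)
(4) = (-28.5633*sin(j)^2 + 5.0694*sin(j) + 0.4899)*cos(j)/(-4.47*sin(j)^3 + 1.19*sin(j)^2 + 0.23*sin(j) + 3.77)^2
(5) = -2.67*q^2 - 15.7*q - 0.5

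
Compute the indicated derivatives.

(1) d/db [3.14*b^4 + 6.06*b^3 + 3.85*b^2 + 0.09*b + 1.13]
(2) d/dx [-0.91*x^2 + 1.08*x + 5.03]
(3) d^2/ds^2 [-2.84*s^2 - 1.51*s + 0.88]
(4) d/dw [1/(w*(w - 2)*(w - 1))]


(1) = 12.56*b^3 + 18.18*b^2 + 7.7*b + 0.09
(2) = 1.08 - 1.82*x
(3) = -5.68000000000000
(4) = (-w*(w - 2) - w*(w - 1) - (w - 2)*(w - 1))/(w^2*(w - 2)^2*(w - 1)^2)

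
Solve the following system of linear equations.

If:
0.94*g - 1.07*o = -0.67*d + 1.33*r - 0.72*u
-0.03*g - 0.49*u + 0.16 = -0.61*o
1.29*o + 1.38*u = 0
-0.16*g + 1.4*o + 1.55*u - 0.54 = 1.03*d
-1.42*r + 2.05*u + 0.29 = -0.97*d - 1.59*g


Then:
d = -0.47
g = -0.31
o = -0.16
r = -0.24
u = 0.15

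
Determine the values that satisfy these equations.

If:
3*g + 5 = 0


Then:
g = -5/3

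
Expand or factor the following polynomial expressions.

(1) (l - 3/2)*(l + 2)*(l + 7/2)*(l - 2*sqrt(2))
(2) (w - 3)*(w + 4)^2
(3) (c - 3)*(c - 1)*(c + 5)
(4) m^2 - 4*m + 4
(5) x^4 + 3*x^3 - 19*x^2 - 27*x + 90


(1) = l^4 - 2*sqrt(2)*l^3 + 4*l^3 - 8*sqrt(2)*l^2 - 5*l^2/4 - 21*l/2 + 5*sqrt(2)*l/2 + 21*sqrt(2)
(2) = w^3 + 5*w^2 - 8*w - 48
(3) = c^3 + c^2 - 17*c + 15
(4) = (m - 2)^2
(5) = (x - 3)*(x - 2)*(x + 3)*(x + 5)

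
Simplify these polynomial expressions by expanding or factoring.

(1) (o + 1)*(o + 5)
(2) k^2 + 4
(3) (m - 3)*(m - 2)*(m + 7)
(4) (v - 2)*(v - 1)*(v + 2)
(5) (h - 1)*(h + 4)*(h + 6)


(1) = o^2 + 6*o + 5
(2) = (k - 2*I)*(k + 2*I)
(3) = m^3 + 2*m^2 - 29*m + 42
(4) = v^3 - v^2 - 4*v + 4
(5) = h^3 + 9*h^2 + 14*h - 24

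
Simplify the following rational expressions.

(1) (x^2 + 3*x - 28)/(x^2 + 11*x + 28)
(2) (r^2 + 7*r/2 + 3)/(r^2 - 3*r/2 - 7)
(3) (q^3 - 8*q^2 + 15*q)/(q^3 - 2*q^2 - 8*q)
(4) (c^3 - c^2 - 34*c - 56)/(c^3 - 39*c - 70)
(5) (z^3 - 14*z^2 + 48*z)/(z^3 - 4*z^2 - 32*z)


(1) = (x - 4)/(x + 4)
(2) = (2*r + 3)/(2*r - 7)
(3) = (q^2 - 8*q + 15)/(q^2 - 2*q - 8)
(4) = (c + 4)/(c + 5)
(5) = (z - 6)/(z + 4)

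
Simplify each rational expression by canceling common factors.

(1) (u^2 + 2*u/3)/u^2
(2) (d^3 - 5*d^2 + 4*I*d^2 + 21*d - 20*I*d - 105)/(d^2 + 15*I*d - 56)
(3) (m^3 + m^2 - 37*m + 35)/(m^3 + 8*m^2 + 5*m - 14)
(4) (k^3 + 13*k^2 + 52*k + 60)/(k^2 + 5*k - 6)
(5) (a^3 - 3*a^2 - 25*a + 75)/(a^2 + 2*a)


(1) = (3*u + 2)/(3*u)
(2) = (d^2 + d*(-5 - 3*I) + 15*I)/(d + 8*I)
(3) = (m - 5)/(m + 2)
(4) = (k^2 + 7*k + 10)/(k - 1)
(5) = (a^3 - 3*a^2 - 25*a + 75)/(a^2 + 2*a)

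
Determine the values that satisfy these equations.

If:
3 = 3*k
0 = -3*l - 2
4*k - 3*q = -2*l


Then:
k = 1
l = -2/3
q = 8/9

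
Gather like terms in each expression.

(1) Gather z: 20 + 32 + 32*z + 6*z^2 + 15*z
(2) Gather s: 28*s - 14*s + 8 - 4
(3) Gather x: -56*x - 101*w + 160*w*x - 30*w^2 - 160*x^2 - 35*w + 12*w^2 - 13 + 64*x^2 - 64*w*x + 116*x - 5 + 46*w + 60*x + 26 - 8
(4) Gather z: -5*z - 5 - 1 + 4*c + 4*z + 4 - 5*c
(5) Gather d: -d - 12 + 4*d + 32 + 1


(1) = 6*z^2 + 47*z + 52
(2) = 14*s + 4
(3) = -18*w^2 - 90*w - 96*x^2 + x*(96*w + 120)
(4) = -c - z - 2
(5) = 3*d + 21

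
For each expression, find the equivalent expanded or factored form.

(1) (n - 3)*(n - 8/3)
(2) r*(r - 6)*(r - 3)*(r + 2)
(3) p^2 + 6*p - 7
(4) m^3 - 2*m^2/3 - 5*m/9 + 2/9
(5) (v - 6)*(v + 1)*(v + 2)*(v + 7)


(1) = n^2 - 17*n/3 + 8
(2) = r^4 - 7*r^3 + 36*r
(3) = (p - 1)*(p + 7)
(4) = (m - 1)*(m - 1/3)*(m + 2/3)
(5) = v^4 + 4*v^3 - 37*v^2 - 124*v - 84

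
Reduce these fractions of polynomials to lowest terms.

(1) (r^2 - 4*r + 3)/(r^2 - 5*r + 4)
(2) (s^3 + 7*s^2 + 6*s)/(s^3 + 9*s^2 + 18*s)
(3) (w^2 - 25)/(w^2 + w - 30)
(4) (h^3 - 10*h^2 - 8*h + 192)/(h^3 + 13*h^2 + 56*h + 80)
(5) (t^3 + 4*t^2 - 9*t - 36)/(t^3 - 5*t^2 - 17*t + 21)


(1) = (r - 3)/(r - 4)
(2) = (s + 1)/(s + 3)
(3) = (w + 5)/(w + 6)
(4) = (h^2 - 14*h + 48)/(h^2 + 9*h + 20)
(5) = (t^2 + t - 12)/(t^2 - 8*t + 7)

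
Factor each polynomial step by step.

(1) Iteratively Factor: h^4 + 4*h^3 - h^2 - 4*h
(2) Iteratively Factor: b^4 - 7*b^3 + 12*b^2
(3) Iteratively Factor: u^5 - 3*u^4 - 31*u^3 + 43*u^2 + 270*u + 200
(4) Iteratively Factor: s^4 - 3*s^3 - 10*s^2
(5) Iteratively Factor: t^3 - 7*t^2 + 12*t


(1) = (h - 1)*(h^3 + 5*h^2 + 4*h) = h*(h - 1)*(h^2 + 5*h + 4) = h*(h - 1)*(h + 4)*(h + 1)
(2) = (b - 4)*(b^3 - 3*b^2) = b*(b - 4)*(b^2 - 3*b) = b^2*(b - 4)*(b - 3)
(3) = (u - 5)*(u^4 + 2*u^3 - 21*u^2 - 62*u - 40) = (u - 5)^2*(u^3 + 7*u^2 + 14*u + 8) = (u - 5)^2*(u + 4)*(u^2 + 3*u + 2) = (u - 5)^2*(u + 2)*(u + 4)*(u + 1)
(4) = (s - 5)*(s^3 + 2*s^2) = s*(s - 5)*(s^2 + 2*s) = s*(s - 5)*(s + 2)*(s)
(5) = (t)*(t^2 - 7*t + 12) = t*(t - 4)*(t - 3)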